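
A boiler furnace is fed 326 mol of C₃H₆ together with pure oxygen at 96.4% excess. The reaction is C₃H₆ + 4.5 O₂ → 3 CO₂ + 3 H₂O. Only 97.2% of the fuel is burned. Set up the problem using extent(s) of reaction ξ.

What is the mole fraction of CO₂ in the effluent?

0.282

Stoichiometric O₂ = 4.5 × 326 = 1467 mol; O₂ fed = 1467 × 1.964 = 2881 mol.
Fuel reacted = 0.972 × 326 → ξ = 316.9 mol.
Outlet (n = n₀ + ν ξ):
  C₃H₆: 326 − 1(316.9) = 9.128
  O₂: 2881 − 4.5(316.9) = 1455
  CO₂: 0 + 3(316.9) = 950.6
  H₂O: 0 + 3(316.9) = 950.6
Total out = 3366 mol; y_CO₂ = 950.6 / 3366 = 0.2824.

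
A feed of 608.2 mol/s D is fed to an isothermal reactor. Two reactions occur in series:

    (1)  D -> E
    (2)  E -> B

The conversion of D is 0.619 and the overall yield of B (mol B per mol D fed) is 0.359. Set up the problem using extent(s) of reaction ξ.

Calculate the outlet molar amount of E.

Conversion of D: D consumed = 1ξ₁ = 0.619 × 608.2 → ξ₁ = 376.5 mol/s.
Yield of B: 1ξ₂ / 608.2 = 0.359 → ξ₂ = 218.3 mol/s.
Outlet amounts (n = n₀ + Σ ν·ξ):
  D: 608.2 − 1(376.5) = 231.7
  E: 0 + 1(376.5) − 1(218.3) = 158.1
  B: 0 + 1(218.3) = 218.3

158 mol/s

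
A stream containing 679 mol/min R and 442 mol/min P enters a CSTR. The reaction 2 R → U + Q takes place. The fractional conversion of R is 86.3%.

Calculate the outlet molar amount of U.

293 mol/min

R reacted = 0.863 × 679 = 586 mol/min; ν_R = −2, so ξ = 586/2 = 293 mol/min.
Outlet amounts (n = n₀ + ν ξ):
  R: 679 − 2(293) = 93.02
  U: 0 + 1(293) = 293
  Q: 0 + 1(293) = 293
  P: 442 (inert)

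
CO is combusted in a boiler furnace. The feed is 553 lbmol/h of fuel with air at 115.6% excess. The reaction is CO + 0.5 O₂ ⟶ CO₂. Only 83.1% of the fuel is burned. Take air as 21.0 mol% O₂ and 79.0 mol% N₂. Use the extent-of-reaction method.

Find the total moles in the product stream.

Stoichiometric O₂ = 0.5 × 553 = 276.5 lbmol/h; O₂ fed = 276.5 × 2.156 = 596.1 lbmol/h.
N₂ fed = 596.1 × 79/21 = 2243 lbmol/h.
Fuel reacted = 0.831 × 553 → ξ = 459.5 lbmol/h.
Outlet (n = n₀ + ν ξ):
  CO: 553 − 1(459.5) = 93.46
  O₂: 596.1 − 0.5(459.5) = 366.4
  N₂: 2243 (inert)
  CO₂: 0 + 1(459.5) = 459.5
Total out = 93.46 + 366.4 + 2243 + 459.5 = 3162 lbmol/h.

3160 lbmol/h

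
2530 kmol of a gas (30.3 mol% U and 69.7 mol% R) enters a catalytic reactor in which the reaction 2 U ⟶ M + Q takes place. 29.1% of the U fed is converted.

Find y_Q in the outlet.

U reacted = 0.291 × 766.6 = 223.1 kmol; ν_U = −2, so ξ = 223.1/2 = 111.5 kmol.
Outlet amounts (n = n₀ + ν ξ):
  U: 766.6 − 2(111.5) = 543.5
  M: 0 + 1(111.5) = 111.5
  Q: 0 + 1(111.5) = 111.5
  R: 1763 (inert)
Total out = 2530 kmol; y_Q = 111.5 / 2530 = 0.04409.

0.0441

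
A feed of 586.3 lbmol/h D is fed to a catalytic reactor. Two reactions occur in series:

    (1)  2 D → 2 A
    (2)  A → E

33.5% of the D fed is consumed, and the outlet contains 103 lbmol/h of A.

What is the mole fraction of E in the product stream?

0.159

Conversion of D: D consumed = 2ξ₁ = 0.335 × 586.3 → ξ₁ = 98.21 lbmol/h.
A balance: n_A = 0 + 2ξ₁ − 1ξ₂ = 103 → ξ₂ = (2·98.21 − 103)/1 = 93.41 lbmol/h.
Outlet amounts (n = n₀ + Σ ν·ξ):
  D: 586.3 − 2(98.21) = 389.9
  A: 0 + 2(98.21) − 1(93.41) = 103
  E: 0 + 1(93.41) = 93.41
Total out = 586.3 lbmol/h; y_E = 93.41 / 586.3 = 0.1593.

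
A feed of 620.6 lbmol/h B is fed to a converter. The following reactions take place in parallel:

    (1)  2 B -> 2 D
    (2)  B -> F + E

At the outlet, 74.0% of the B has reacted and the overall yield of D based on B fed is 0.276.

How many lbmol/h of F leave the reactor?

288 lbmol/h

Yield of D: 2ξ₁ / 620.6 = 0.276 → ξ₁ = 85.64 lbmol/h.
Conversion of B: 2ξ₁ + 1ξ₂ = 0.74 × 620.6 = 459.2 → ξ₂ = 288 lbmol/h.
Outlet amounts (n = n₀ + Σ ν·ξ):
  B: 620.6 − 2(85.64) − 1(288) = 161.4
  D: 0 + 2(85.64) = 171.3
  F: 0 + 1(288) = 288
  E: 0 + 1(288) = 288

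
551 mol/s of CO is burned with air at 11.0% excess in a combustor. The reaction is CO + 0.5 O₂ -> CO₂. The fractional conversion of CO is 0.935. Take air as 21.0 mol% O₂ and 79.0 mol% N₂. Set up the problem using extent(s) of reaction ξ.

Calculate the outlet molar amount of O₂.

48.2 mol/s

Stoichiometric O₂ = 0.5 × 551 = 275.5 mol/s; O₂ fed = 275.5 × 1.110 = 305.8 mol/s.
N₂ fed = 305.8 × 79/21 = 1150 mol/s.
Fuel reacted = 0.935 × 551 → ξ = 515.2 mol/s.
Outlet (n = n₀ + ν ξ):
  CO: 551 − 1(515.2) = 35.81
  O₂: 305.8 − 0.5(515.2) = 48.21
  N₂: 1150 (inert)
  CO₂: 0 + 1(515.2) = 515.2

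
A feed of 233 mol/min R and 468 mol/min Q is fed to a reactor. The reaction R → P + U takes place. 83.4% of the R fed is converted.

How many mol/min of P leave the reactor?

194 mol/min

R reacted = 0.834 × 233 = 194.3 mol/min; ν_R = −1, so ξ = 194.3/1 = 194.3 mol/min.
Outlet amounts (n = n₀ + ν ξ):
  R: 233 − 1(194.3) = 38.68
  P: 0 + 1(194.3) = 194.3
  U: 0 + 1(194.3) = 194.3
  Q: 468 (inert)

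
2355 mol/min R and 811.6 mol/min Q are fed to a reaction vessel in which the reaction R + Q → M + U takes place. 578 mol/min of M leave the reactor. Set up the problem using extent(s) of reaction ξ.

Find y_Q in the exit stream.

0.0738

For M: n = n₀ + 1ξ → 578 = 0 + 1ξ, giving ξ = 578 mol/min.
Outlet amounts (n = n₀ + ν ξ):
  R: 2355 − 1(578) = 1777
  Q: 811.6 − 1(578) = 233.6
  M: 0 + 1(578) = 578
  U: 0 + 1(578) = 578
Total out = 3167 mol/min; y_Q = 233.6 / 3167 = 0.07377.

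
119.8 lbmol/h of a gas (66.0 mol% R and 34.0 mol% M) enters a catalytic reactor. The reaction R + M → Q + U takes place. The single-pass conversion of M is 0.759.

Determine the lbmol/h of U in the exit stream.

M reacted = 0.759 × 40.73 = 30.92 lbmol/h; ν_M = −1, so ξ = 30.92/1 = 30.92 lbmol/h.
Outlet amounts (n = n₀ + ν ξ):
  R: 79.07 − 1(30.92) = 48.15
  M: 40.73 − 1(30.92) = 9.816
  Q: 0 + 1(30.92) = 30.92
  U: 0 + 1(30.92) = 30.92

30.9 lbmol/h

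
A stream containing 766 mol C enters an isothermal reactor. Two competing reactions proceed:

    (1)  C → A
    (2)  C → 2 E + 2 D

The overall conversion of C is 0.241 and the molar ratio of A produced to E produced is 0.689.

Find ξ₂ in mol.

Conversion of C: C consumed = 0.241 × 766 = 184.6 mol = 1ξ₁ + 1ξ₂.
Selectivity: 1ξ₁ / (2ξ₂) = 0.689 → ξ₁ = 1.378 ξ₂.
Substitute: (1·1.378 + 1) ξ₂ = 184.6 → ξ₂ = 77.63 mol, ξ₁ = 107 mol.
Outlet amounts (n = n₀ + Σ ν·ξ):
  C: 766 − 1(107) − 1(77.63) = 581.4
  A: 0 + 1(107) = 107
  E: 0 + 2(77.63) = 155.3
  D: 0 + 2(77.63) = 155.3

ξ₂ = 77.6 mol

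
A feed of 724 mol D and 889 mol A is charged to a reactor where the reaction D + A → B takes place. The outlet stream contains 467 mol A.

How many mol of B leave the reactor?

422 mol

For A: n = n₀ − 1ξ → 467 = 889 − 1ξ, giving ξ = 422 mol.
Outlet amounts (n = n₀ + ν ξ):
  D: 724 − 1(422) = 302
  A: 889 − 1(422) = 467
  B: 0 + 1(422) = 422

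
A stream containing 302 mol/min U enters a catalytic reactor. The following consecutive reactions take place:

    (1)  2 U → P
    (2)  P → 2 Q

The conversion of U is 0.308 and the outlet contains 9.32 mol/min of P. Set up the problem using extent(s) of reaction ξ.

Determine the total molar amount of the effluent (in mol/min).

293 mol/min

Conversion of U: U consumed = 2ξ₁ = 0.308 × 302 → ξ₁ = 46.51 mol/min.
P balance: n_P = 0 + 1ξ₁ − 1ξ₂ = 9.32 → ξ₂ = (1·46.51 − 9.32)/1 = 37.19 mol/min.
Outlet amounts (n = n₀ + Σ ν·ξ):
  U: 302 − 2(46.51) = 209
  P: 0 + 1(46.51) − 1(37.19) = 9.32
  Q: 0 + 2(37.19) = 74.38
Total out = 209 + 9.32 + 74.38 = 292.7 mol/min.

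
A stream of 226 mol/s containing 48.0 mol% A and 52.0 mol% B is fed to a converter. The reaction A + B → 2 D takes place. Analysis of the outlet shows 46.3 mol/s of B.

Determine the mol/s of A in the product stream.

37.3 mol/s

For B: n = n₀ − 1ξ → 46.3 = 117.5 − 1ξ, giving ξ = 71.22 mol/s.
Outlet amounts (n = n₀ + ν ξ):
  A: 108.5 − 1(71.22) = 37.26
  B: 117.5 − 1(71.22) = 46.3
  D: 0 + 2(71.22) = 142.4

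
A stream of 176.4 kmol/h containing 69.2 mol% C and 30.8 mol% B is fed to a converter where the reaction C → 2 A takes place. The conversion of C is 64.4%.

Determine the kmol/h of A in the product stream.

C reacted = 0.644 × 122.1 = 78.61 kmol/h; ν_C = −1, so ξ = 78.61/1 = 78.61 kmol/h.
Outlet amounts (n = n₀ + ν ξ):
  C: 122.1 − 1(78.61) = 43.46
  A: 0 + 2(78.61) = 157.2
  B: 54.33 (inert)

157 kmol/h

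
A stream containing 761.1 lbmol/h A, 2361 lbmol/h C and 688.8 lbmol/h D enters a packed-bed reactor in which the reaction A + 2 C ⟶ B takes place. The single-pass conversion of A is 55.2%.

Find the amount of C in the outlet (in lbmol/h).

A reacted = 0.552 × 761.1 = 420.1 lbmol/h; ν_A = −1, so ξ = 420.1/1 = 420.1 lbmol/h.
Outlet amounts (n = n₀ + ν ξ):
  A: 761.1 − 1(420.1) = 341
  C: 2361 − 2(420.1) = 1521
  B: 0 + 1(420.1) = 420.1
  D: 688.8 (inert)

1520 lbmol/h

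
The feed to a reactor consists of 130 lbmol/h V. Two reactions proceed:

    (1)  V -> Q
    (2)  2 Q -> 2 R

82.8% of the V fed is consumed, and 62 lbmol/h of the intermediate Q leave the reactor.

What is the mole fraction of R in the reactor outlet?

Conversion of V: V consumed = 1ξ₁ = 0.828 × 130 → ξ₁ = 107.6 lbmol/h.
Q balance: n_Q = 0 + 1ξ₁ − 2ξ₂ = 62 → ξ₂ = (1·107.6 − 62)/2 = 22.82 lbmol/h.
Outlet amounts (n = n₀ + Σ ν·ξ):
  V: 130 − 1(107.6) = 22.36
  Q: 0 + 1(107.6) − 2(22.82) = 62
  R: 0 + 2(22.82) = 45.64
Total out = 130 lbmol/h; y_R = 45.64 / 130 = 0.3511.

0.351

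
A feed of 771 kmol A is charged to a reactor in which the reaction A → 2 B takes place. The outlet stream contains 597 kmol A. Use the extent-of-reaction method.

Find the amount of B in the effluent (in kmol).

348 kmol

For A: n = n₀ − 1ξ → 597 = 771 − 1ξ, giving ξ = 174 kmol.
Outlet amounts (n = n₀ + ν ξ):
  A: 771 − 1(174) = 597
  B: 0 + 2(174) = 348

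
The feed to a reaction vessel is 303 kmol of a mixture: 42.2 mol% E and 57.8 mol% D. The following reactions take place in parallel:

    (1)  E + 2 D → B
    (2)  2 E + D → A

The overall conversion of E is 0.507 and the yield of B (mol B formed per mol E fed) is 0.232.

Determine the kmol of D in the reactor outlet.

98.2 kmol

Yield of B: 1ξ₁ / 127.9 = 0.232 → ξ₁ = 29.66 kmol.
Conversion of E: 1ξ₁ + 2ξ₂ = 0.507 × 127.9 = 64.83 → ξ₂ = 17.58 kmol.
Outlet amounts (n = n₀ + Σ ν·ξ):
  E: 127.9 − 1(29.66) − 2(17.58) = 63.04
  D: 175.1 − 2(29.66) − 1(17.58) = 98.22
  B: 0 + 1(29.66) = 29.66
  A: 0 + 1(17.58) = 17.58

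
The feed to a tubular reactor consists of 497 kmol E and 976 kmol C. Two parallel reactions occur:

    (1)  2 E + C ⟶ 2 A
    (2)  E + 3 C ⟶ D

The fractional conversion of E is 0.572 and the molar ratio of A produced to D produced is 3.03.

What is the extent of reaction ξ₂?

ξ₂ = 70.5 kmol

Conversion of E: E consumed = 0.572 × 497 = 284.3 kmol = 2ξ₁ + 1ξ₂.
Selectivity: 2ξ₁ / (1ξ₂) = 3.03 → ξ₁ = 1.515 ξ₂.
Substitute: (2·1.515 + 1) ξ₂ = 284.3 → ξ₂ = 70.54 kmol, ξ₁ = 106.9 kmol.
Outlet amounts (n = n₀ + Σ ν·ξ):
  E: 497 − 2(106.9) − 1(70.54) = 212.7
  C: 976 − 1(106.9) − 3(70.54) = 657.5
  A: 0 + 2(106.9) = 213.7
  D: 0 + 1(70.54) = 70.54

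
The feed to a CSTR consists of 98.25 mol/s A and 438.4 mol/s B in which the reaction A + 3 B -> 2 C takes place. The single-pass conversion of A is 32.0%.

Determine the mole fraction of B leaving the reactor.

0.726

A reacted = 0.32 × 98.25 = 31.44 mol/s; ν_A = −1, so ξ = 31.44/1 = 31.44 mol/s.
Outlet amounts (n = n₀ + ν ξ):
  A: 98.25 − 1(31.44) = 66.81
  B: 438.4 − 3(31.44) = 344.1
  C: 0 + 2(31.44) = 62.88
Total out = 473.8 mol/s; y_B = 344.1 / 473.8 = 0.7263.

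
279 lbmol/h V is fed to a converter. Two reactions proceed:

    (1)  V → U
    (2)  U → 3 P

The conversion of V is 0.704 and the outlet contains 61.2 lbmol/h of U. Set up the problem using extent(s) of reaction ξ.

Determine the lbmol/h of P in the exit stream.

406 lbmol/h

Conversion of V: V consumed = 1ξ₁ = 0.704 × 279 → ξ₁ = 196.4 lbmol/h.
U balance: n_U = 0 + 1ξ₁ − 1ξ₂ = 61.2 → ξ₂ = (1·196.4 − 61.2)/1 = 135.2 lbmol/h.
Outlet amounts (n = n₀ + Σ ν·ξ):
  V: 279 − 1(196.4) = 82.58
  U: 0 + 1(196.4) − 1(135.2) = 61.2
  P: 0 + 3(135.2) = 405.6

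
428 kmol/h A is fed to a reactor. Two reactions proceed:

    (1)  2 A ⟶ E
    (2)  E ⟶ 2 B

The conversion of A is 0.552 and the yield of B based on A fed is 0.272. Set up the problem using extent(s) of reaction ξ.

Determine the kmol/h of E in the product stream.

59.9 kmol/h

Conversion of A: A consumed = 2ξ₁ = 0.552 × 428 → ξ₁ = 118.1 kmol/h.
Yield of B: 2ξ₂ / 428 = 0.272 → ξ₂ = 58.21 kmol/h.
Outlet amounts (n = n₀ + Σ ν·ξ):
  A: 428 − 2(118.1) = 191.7
  E: 0 + 1(118.1) − 1(58.21) = 59.92
  B: 0 + 2(58.21) = 116.4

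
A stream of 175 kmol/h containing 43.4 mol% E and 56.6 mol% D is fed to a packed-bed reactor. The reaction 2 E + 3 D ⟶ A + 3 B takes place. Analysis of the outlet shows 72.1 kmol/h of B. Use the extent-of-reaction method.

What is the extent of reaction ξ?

For B: n = n₀ + 3ξ → 72.1 = 0 + 3ξ, giving ξ = 24.03 kmol/h.
Outlet amounts (n = n₀ + ν ξ):
  E: 75.95 − 2(24.03) = 27.88
  D: 99.05 − 3(24.03) = 26.95
  A: 0 + 1(24.03) = 24.03
  B: 0 + 3(24.03) = 72.1

ξ = 24 kmol/h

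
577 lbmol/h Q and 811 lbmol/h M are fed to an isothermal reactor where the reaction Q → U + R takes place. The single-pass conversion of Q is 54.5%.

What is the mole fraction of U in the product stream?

0.185

Q reacted = 0.545 × 577 = 314.5 lbmol/h; ν_Q = −1, so ξ = 314.5/1 = 314.5 lbmol/h.
Outlet amounts (n = n₀ + ν ξ):
  Q: 577 − 1(314.5) = 262.5
  U: 0 + 1(314.5) = 314.5
  R: 0 + 1(314.5) = 314.5
  M: 811 (inert)
Total out = 1702 lbmol/h; y_U = 314.5 / 1702 = 0.1847.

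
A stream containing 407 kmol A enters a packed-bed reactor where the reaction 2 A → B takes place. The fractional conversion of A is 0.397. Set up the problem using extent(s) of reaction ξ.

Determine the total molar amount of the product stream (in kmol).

326 kmol

A reacted = 0.397 × 407 = 161.6 kmol; ν_A = −2, so ξ = 161.6/2 = 80.79 kmol.
Outlet amounts (n = n₀ + ν ξ):
  A: 407 − 2(80.79) = 245.4
  B: 0 + 1(80.79) = 80.79
Total out = 245.4 + 80.79 = 326.2 kmol.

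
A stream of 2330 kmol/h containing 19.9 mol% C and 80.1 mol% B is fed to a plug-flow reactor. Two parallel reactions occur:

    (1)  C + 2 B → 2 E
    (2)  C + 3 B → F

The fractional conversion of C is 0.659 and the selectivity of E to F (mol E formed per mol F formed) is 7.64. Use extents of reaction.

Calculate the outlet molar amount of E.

Conversion of C: C consumed = 0.659 × 463.7 = 305.6 kmol/h = 1ξ₁ + 1ξ₂.
Selectivity: 2ξ₁ / (1ξ₂) = 7.64 → ξ₁ = 3.82 ξ₂.
Substitute: (1·3.82 + 1) ξ₂ = 305.6 → ξ₂ = 63.39 kmol/h, ξ₁ = 242.2 kmol/h.
Outlet amounts (n = n₀ + Σ ν·ξ):
  C: 463.7 − 1(242.2) − 1(63.39) = 158.1
  B: 1866 − 2(242.2) − 3(63.39) = 1192
  E: 0 + 2(242.2) = 484.3
  F: 0 + 1(63.39) = 63.39

484 kmol/h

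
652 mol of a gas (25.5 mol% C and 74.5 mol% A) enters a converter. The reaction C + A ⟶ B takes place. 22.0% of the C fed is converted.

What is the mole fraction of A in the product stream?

0.73

C reacted = 0.22 × 166.3 = 36.58 mol; ν_C = −1, so ξ = 36.58/1 = 36.58 mol.
Outlet amounts (n = n₀ + ν ξ):
  C: 166.3 − 1(36.58) = 129.7
  A: 485.7 − 1(36.58) = 449.2
  B: 0 + 1(36.58) = 36.58
Total out = 615.4 mol; y_A = 449.2 / 615.4 = 0.7298.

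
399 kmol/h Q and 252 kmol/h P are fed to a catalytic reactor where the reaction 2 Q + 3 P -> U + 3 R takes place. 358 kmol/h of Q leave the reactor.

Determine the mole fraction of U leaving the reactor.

0.0325

For Q: n = n₀ − 2ξ → 358 = 399 − 2ξ, giving ξ = 20.5 kmol/h.
Outlet amounts (n = n₀ + ν ξ):
  Q: 399 − 2(20.5) = 358
  P: 252 − 3(20.5) = 190.5
  U: 0 + 1(20.5) = 20.5
  R: 0 + 3(20.5) = 61.5
Total out = 630.5 kmol/h; y_U = 20.5 / 630.5 = 0.03251.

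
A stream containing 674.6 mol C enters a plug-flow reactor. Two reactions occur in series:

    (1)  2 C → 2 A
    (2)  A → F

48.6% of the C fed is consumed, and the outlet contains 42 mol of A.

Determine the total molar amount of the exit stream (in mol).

675 mol

Conversion of C: C consumed = 2ξ₁ = 0.486 × 674.6 → ξ₁ = 163.9 mol.
A balance: n_A = 0 + 2ξ₁ − 1ξ₂ = 42 → ξ₂ = (2·163.9 − 42)/1 = 285.9 mol.
Outlet amounts (n = n₀ + Σ ν·ξ):
  C: 674.6 − 2(163.9) = 346.7
  A: 0 + 2(163.9) − 1(285.9) = 42
  F: 0 + 1(285.9) = 285.9
Total out = 346.7 + 42 + 285.9 = 674.6 mol.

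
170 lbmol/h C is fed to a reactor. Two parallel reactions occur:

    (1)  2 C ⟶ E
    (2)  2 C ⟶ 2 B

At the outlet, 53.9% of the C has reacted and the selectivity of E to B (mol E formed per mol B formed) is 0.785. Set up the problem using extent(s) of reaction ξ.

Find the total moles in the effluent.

Conversion of C: C consumed = 0.539 × 170 = 91.63 lbmol/h = 2ξ₁ + 2ξ₂.
Selectivity: 1ξ₁ / (2ξ₂) = 0.785 → ξ₁ = 1.57 ξ₂.
Substitute: (2·1.57 + 2) ξ₂ = 91.63 → ξ₂ = 17.83 lbmol/h, ξ₁ = 27.99 lbmol/h.
Outlet amounts (n = n₀ + Σ ν·ξ):
  C: 170 − 2(27.99) − 2(17.83) = 78.37
  E: 0 + 1(27.99) = 27.99
  B: 0 + 2(17.83) = 35.65
Total out = 78.37 + 27.99 + 35.65 = 142 lbmol/h.

142 lbmol/h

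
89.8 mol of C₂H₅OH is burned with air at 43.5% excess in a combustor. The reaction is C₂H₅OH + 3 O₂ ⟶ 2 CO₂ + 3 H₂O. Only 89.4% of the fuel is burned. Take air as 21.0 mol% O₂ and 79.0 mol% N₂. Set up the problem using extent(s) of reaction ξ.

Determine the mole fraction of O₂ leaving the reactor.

0.0725

Stoichiometric O₂ = 3 × 89.8 = 269.4 mol; O₂ fed = 269.4 × 1.435 = 386.6 mol.
N₂ fed = 386.6 × 79/21 = 1454 mol.
Fuel reacted = 0.894 × 89.8 → ξ = 80.28 mol.
Outlet (n = n₀ + ν ξ):
  C₂H₅OH: 89.8 − 1(80.28) = 9.519
  O₂: 386.6 − 3(80.28) = 145.7
  N₂: 1454 (inert)
  CO₂: 0 + 2(80.28) = 160.6
  H₂O: 0 + 3(80.28) = 240.8
Total out = 2011 mol; y_O₂ = 145.7 / 2011 = 0.07247.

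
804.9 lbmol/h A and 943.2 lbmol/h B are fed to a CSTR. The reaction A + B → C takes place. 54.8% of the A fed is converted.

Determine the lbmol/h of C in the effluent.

441 lbmol/h

A reacted = 0.548 × 804.9 = 441.1 lbmol/h; ν_A = −1, so ξ = 441.1/1 = 441.1 lbmol/h.
Outlet amounts (n = n₀ + ν ξ):
  A: 804.9 − 1(441.1) = 363.8
  B: 943.2 − 1(441.1) = 502.1
  C: 0 + 1(441.1) = 441.1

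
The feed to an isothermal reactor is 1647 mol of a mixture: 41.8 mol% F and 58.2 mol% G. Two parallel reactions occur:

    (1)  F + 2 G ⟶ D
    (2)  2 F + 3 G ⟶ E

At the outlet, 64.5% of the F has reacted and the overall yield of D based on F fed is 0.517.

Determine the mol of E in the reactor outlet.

44.1 mol

Yield of D: 1ξ₁ / 688.4 = 0.517 → ξ₁ = 355.9 mol.
Conversion of F: 1ξ₁ + 2ξ₂ = 0.645 × 688.4 = 444 → ξ₂ = 44.06 mol.
Outlet amounts (n = n₀ + Σ ν·ξ):
  F: 688.4 − 1(355.9) − 2(44.06) = 244.4
  G: 958.6 − 2(355.9) − 3(44.06) = 114.5
  D: 0 + 1(355.9) = 355.9
  E: 0 + 1(44.06) = 44.06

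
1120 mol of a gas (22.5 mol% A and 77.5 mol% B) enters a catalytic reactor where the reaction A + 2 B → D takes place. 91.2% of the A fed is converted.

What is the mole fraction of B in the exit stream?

A reacted = 0.912 × 252 = 229.8 mol; ν_A = −1, so ξ = 229.8/1 = 229.8 mol.
Outlet amounts (n = n₀ + ν ξ):
  A: 252 − 1(229.8) = 22.18
  B: 868 − 2(229.8) = 408.4
  D: 0 + 1(229.8) = 229.8
Total out = 660.4 mol; y_B = 408.4 / 660.4 = 0.6184.

0.618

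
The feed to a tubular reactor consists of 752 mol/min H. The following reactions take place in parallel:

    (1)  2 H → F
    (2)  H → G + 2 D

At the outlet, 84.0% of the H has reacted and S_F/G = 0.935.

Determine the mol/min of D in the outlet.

440 mol/min

Conversion of H: H consumed = 0.84 × 752 = 631.7 mol/min = 2ξ₁ + 1ξ₂.
Selectivity: 1ξ₁ / (1ξ₂) = 0.935 → ξ₁ = 0.935 ξ₂.
Substitute: (2·0.935 + 1) ξ₂ = 631.7 → ξ₂ = 220.1 mol/min, ξ₁ = 205.8 mol/min.
Outlet amounts (n = n₀ + Σ ν·ξ):
  H: 752 − 2(205.8) − 1(220.1) = 120.3
  F: 0 + 1(205.8) = 205.8
  G: 0 + 1(220.1) = 220.1
  D: 0 + 2(220.1) = 440.2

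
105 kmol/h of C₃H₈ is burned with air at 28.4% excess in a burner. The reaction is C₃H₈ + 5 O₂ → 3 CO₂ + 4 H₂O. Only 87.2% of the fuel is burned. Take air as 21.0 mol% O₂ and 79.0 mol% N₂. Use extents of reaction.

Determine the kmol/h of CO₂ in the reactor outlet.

275 kmol/h

Stoichiometric O₂ = 5 × 105 = 525 kmol/h; O₂ fed = 525 × 1.284 = 674.1 kmol/h.
N₂ fed = 674.1 × 79/21 = 2536 kmol/h.
Fuel reacted = 0.872 × 105 → ξ = 91.56 kmol/h.
Outlet (n = n₀ + ν ξ):
  C₃H₈: 105 − 1(91.56) = 13.44
  O₂: 674.1 − 5(91.56) = 216.3
  N₂: 2536 (inert)
  CO₂: 0 + 3(91.56) = 274.7
  H₂O: 0 + 4(91.56) = 366.2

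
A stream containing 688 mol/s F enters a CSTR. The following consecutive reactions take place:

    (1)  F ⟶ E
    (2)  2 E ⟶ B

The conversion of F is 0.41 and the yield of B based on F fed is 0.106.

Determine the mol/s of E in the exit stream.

136 mol/s

Conversion of F: F consumed = 1ξ₁ = 0.41 × 688 → ξ₁ = 282.1 mol/s.
Yield of B: 1ξ₂ / 688 = 0.106 → ξ₂ = 72.93 mol/s.
Outlet amounts (n = n₀ + Σ ν·ξ):
  F: 688 − 1(282.1) = 405.9
  E: 0 + 1(282.1) − 2(72.93) = 136.2
  B: 0 + 1(72.93) = 72.93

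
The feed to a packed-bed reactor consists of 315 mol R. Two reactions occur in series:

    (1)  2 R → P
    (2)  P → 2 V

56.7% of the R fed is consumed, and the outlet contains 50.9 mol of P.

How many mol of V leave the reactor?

Conversion of R: R consumed = 2ξ₁ = 0.567 × 315 → ξ₁ = 89.3 mol.
P balance: n_P = 0 + 1ξ₁ − 1ξ₂ = 50.9 → ξ₂ = (1·89.3 − 50.9)/1 = 38.4 mol.
Outlet amounts (n = n₀ + Σ ν·ξ):
  R: 315 − 2(89.3) = 136.4
  P: 0 + 1(89.3) − 1(38.4) = 50.9
  V: 0 + 2(38.4) = 76.8

76.8 mol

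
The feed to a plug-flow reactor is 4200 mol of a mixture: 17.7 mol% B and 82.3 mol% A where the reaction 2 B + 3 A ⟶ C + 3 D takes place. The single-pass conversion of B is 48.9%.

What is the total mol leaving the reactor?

4020 mol

B reacted = 0.489 × 743.4 = 363.5 mol; ν_B = −2, so ξ = 363.5/2 = 181.8 mol.
Outlet amounts (n = n₀ + ν ξ):
  B: 743.4 − 2(181.8) = 379.9
  A: 3457 − 3(181.8) = 2911
  C: 0 + 1(181.8) = 181.8
  D: 0 + 3(181.8) = 545.3
Total out = 379.9 + 2911 + 181.8 + 545.3 = 4018 mol.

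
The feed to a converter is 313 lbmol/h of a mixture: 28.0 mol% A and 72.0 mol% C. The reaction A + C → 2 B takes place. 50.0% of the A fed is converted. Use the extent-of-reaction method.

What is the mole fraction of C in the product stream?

A reacted = 0.5 × 87.64 = 43.82 lbmol/h; ν_A = −1, so ξ = 43.82/1 = 43.82 lbmol/h.
Outlet amounts (n = n₀ + ν ξ):
  A: 87.64 − 1(43.82) = 43.82
  C: 225.4 − 1(43.82) = 181.5
  B: 0 + 2(43.82) = 87.64
Total out = 313 lbmol/h; y_C = 181.5 / 313 = 0.58.

0.58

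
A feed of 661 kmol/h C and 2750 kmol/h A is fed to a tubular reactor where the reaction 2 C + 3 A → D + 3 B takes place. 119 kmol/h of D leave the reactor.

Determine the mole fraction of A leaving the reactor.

0.727

For D: n = n₀ + 1ξ → 119 = 0 + 1ξ, giving ξ = 119 kmol/h.
Outlet amounts (n = n₀ + ν ξ):
  C: 661 − 2(119) = 423
  A: 2750 − 3(119) = 2393
  D: 0 + 1(119) = 119
  B: 0 + 3(119) = 357
Total out = 3292 kmol/h; y_A = 2393 / 3292 = 0.7269.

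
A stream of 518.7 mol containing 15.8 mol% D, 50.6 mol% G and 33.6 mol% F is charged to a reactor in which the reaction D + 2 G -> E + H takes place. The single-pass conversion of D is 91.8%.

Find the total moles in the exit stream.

D reacted = 0.918 × 81.95 = 75.23 mol; ν_D = −1, so ξ = 75.23/1 = 75.23 mol.
Outlet amounts (n = n₀ + ν ξ):
  D: 81.95 − 1(75.23) = 6.72
  G: 262.5 − 2(75.23) = 112
  E: 0 + 1(75.23) = 75.23
  H: 0 + 1(75.23) = 75.23
  F: 174.3 (inert)
Total out = 6.72 + 112 + 75.23 + 75.23 + 174.3 = 443.5 mol.

443 mol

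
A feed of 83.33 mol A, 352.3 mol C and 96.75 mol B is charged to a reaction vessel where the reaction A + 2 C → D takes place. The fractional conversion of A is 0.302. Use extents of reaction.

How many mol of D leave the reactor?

A reacted = 0.302 × 83.33 = 25.17 mol; ν_A = −1, so ξ = 25.17/1 = 25.17 mol.
Outlet amounts (n = n₀ + ν ξ):
  A: 83.33 − 1(25.17) = 58.16
  C: 352.3 − 2(25.17) = 302
  D: 0 + 1(25.17) = 25.17
  B: 96.75 (inert)

25.2 mol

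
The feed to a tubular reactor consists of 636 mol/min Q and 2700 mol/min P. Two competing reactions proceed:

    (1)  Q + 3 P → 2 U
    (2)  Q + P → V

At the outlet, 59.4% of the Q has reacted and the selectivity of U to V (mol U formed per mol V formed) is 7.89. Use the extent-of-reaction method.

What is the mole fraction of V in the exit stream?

Conversion of Q: Q consumed = 0.594 × 636 = 377.8 mol/min = 1ξ₁ + 1ξ₂.
Selectivity: 2ξ₁ / (1ξ₂) = 7.89 → ξ₁ = 3.945 ξ₂.
Substitute: (1·3.945 + 1) ξ₂ = 377.8 → ξ₂ = 76.4 mol/min, ξ₁ = 301.4 mol/min.
Outlet amounts (n = n₀ + Σ ν·ξ):
  Q: 636 − 1(301.4) − 1(76.4) = 258.2
  P: 2700 − 3(301.4) − 1(76.4) = 1719
  U: 0 + 2(301.4) = 602.8
  V: 0 + 1(76.4) = 76.4
Total out = 2657 mol/min; y_V = 76.4 / 2657 = 0.02876.

0.0288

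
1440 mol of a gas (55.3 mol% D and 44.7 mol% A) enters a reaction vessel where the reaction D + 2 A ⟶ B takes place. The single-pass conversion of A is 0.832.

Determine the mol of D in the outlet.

A reacted = 0.832 × 643.7 = 535.5 mol; ν_A = −2, so ξ = 535.5/2 = 267.8 mol.
Outlet amounts (n = n₀ + ν ξ):
  D: 796.3 − 1(267.8) = 528.5
  A: 643.7 − 2(267.8) = 108.1
  B: 0 + 1(267.8) = 267.8

529 mol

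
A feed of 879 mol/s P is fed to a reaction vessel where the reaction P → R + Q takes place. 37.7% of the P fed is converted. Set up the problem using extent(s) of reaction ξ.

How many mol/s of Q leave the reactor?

P reacted = 0.377 × 879 = 331.4 mol/s; ν_P = −1, so ξ = 331.4/1 = 331.4 mol/s.
Outlet amounts (n = n₀ + ν ξ):
  P: 879 − 1(331.4) = 547.6
  R: 0 + 1(331.4) = 331.4
  Q: 0 + 1(331.4) = 331.4

331 mol/s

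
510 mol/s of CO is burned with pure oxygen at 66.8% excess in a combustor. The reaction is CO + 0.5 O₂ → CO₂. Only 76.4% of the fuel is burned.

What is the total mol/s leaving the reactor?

Stoichiometric O₂ = 0.5 × 510 = 255 mol/s; O₂ fed = 255 × 1.668 = 425.3 mol/s.
Fuel reacted = 0.764 × 510 → ξ = 389.6 mol/s.
Outlet (n = n₀ + ν ξ):
  CO: 510 − 1(389.6) = 120.4
  O₂: 425.3 − 0.5(389.6) = 230.5
  CO₂: 0 + 1(389.6) = 389.6
Total out = 120.4 + 230.5 + 389.6 = 740.5 mol/s.

741 mol/s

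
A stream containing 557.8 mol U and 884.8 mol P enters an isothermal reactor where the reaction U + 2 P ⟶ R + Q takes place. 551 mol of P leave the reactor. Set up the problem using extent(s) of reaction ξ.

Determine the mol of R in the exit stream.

For P: n = n₀ − 2ξ → 551 = 884.8 − 2ξ, giving ξ = 166.9 mol.
Outlet amounts (n = n₀ + ν ξ):
  U: 557.8 − 1(166.9) = 390.9
  P: 884.8 − 2(166.9) = 551
  R: 0 + 1(166.9) = 166.9
  Q: 0 + 1(166.9) = 166.9

167 mol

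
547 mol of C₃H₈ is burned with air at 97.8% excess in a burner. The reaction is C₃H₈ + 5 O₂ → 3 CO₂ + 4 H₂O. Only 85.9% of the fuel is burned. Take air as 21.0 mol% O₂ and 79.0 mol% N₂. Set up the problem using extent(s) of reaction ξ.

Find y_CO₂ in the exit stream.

Stoichiometric O₂ = 5 × 547 = 2735 mol; O₂ fed = 2735 × 1.978 = 5410 mol.
N₂ fed = 5410 × 79/21 = 20350 mol.
Fuel reacted = 0.859 × 547 → ξ = 469.9 mol.
Outlet (n = n₀ + ν ξ):
  C₃H₈: 547 − 1(469.9) = 77.13
  O₂: 5410 − 5(469.9) = 3060
  N₂: 20350 (inert)
  CO₂: 0 + 3(469.9) = 1410
  H₂O: 0 + 4(469.9) = 1879
Total out = 26780 mol; y_CO₂ = 1410 / 26780 = 0.05264.

0.0526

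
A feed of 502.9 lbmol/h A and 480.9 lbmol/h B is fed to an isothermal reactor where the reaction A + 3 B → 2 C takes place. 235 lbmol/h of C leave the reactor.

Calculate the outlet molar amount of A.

385 lbmol/h

For C: n = n₀ + 2ξ → 235 = 0 + 2ξ, giving ξ = 117.5 lbmol/h.
Outlet amounts (n = n₀ + ν ξ):
  A: 502.9 − 1(117.5) = 385.4
  B: 480.9 − 3(117.5) = 128.4
  C: 0 + 2(117.5) = 235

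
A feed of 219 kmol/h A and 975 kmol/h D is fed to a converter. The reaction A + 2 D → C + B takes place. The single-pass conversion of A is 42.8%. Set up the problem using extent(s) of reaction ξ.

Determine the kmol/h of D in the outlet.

A reacted = 0.428 × 219 = 93.73 kmol/h; ν_A = −1, so ξ = 93.73/1 = 93.73 kmol/h.
Outlet amounts (n = n₀ + ν ξ):
  A: 219 − 1(93.73) = 125.3
  D: 975 − 2(93.73) = 787.5
  C: 0 + 1(93.73) = 93.73
  B: 0 + 1(93.73) = 93.73

788 kmol/h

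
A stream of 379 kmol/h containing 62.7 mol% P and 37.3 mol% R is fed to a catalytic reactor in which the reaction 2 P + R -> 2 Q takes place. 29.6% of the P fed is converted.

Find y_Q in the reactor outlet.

P reacted = 0.296 × 237.6 = 70.34 kmol/h; ν_P = −2, so ξ = 70.34/2 = 35.17 kmol/h.
Outlet amounts (n = n₀ + ν ξ):
  P: 237.6 − 2(35.17) = 167.3
  R: 141.4 − 1(35.17) = 106.2
  Q: 0 + 2(35.17) = 70.34
Total out = 343.8 kmol/h; y_Q = 70.34 / 343.8 = 0.2046.

0.205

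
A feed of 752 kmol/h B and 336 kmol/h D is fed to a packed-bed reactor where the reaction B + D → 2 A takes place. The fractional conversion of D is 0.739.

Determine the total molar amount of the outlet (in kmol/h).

D reacted = 0.739 × 336 = 248.3 kmol/h; ν_D = −1, so ξ = 248.3/1 = 248.3 kmol/h.
Outlet amounts (n = n₀ + ν ξ):
  B: 752 − 1(248.3) = 503.7
  D: 336 − 1(248.3) = 87.7
  A: 0 + 2(248.3) = 496.6
Total out = 503.7 + 87.7 + 496.6 = 1088 kmol/h.

1090 kmol/h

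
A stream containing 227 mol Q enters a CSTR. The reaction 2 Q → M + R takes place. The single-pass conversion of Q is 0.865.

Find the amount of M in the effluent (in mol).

Q reacted = 0.865 × 227 = 196.4 mol; ν_Q = −2, so ξ = 196.4/2 = 98.18 mol.
Outlet amounts (n = n₀ + ν ξ):
  Q: 227 − 2(98.18) = 30.65
  M: 0 + 1(98.18) = 98.18
  R: 0 + 1(98.18) = 98.18

98.2 mol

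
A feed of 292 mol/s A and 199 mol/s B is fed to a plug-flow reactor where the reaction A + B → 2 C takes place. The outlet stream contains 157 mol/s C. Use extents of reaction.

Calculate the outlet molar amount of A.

214 mol/s

For C: n = n₀ + 2ξ → 157 = 0 + 2ξ, giving ξ = 78.5 mol/s.
Outlet amounts (n = n₀ + ν ξ):
  A: 292 − 1(78.5) = 213.5
  B: 199 − 1(78.5) = 120.5
  C: 0 + 2(78.5) = 157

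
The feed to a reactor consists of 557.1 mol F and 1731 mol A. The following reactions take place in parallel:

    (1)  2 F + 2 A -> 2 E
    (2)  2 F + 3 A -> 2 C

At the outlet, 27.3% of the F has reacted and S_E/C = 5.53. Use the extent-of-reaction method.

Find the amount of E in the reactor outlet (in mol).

Conversion of F: F consumed = 0.273 × 557.1 = 152.1 mol = 2ξ₁ + 2ξ₂.
Selectivity: 2ξ₁ / (2ξ₂) = 5.53 → ξ₁ = 5.53 ξ₂.
Substitute: (2·5.53 + 2) ξ₂ = 152.1 → ξ₂ = 11.65 mol, ξ₁ = 64.4 mol.
Outlet amounts (n = n₀ + Σ ν·ξ):
  F: 557.1 − 2(64.4) − 2(11.65) = 405
  A: 1731 − 2(64.4) − 3(11.65) = 1567
  E: 0 + 2(64.4) = 128.8
  C: 0 + 2(11.65) = 23.29

129 mol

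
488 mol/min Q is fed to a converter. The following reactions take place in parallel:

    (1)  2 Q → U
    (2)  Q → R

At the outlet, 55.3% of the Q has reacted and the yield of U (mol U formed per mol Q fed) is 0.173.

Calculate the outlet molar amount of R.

101 mol/min

Yield of U: 1ξ₁ / 488 = 0.173 → ξ₁ = 84.42 mol/min.
Conversion of Q: 2ξ₁ + 1ξ₂ = 0.553 × 488 = 269.9 → ξ₂ = 101 mol/min.
Outlet amounts (n = n₀ + Σ ν·ξ):
  Q: 488 − 2(84.42) − 1(101) = 218.1
  U: 0 + 1(84.42) = 84.42
  R: 0 + 1(101) = 101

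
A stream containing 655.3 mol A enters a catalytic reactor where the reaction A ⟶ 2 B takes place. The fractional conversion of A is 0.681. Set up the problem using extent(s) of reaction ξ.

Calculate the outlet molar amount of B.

893 mol

A reacted = 0.681 × 655.3 = 446.3 mol; ν_A = −1, so ξ = 446.3/1 = 446.3 mol.
Outlet amounts (n = n₀ + ν ξ):
  A: 655.3 − 1(446.3) = 209
  B: 0 + 2(446.3) = 892.5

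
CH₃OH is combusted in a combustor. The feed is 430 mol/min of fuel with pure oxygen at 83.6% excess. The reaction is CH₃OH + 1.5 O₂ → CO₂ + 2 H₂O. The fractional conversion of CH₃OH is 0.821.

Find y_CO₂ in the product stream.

0.197

Stoichiometric O₂ = 1.5 × 430 = 645 mol/min; O₂ fed = 645 × 1.836 = 1184 mol/min.
Fuel reacted = 0.821 × 430 → ξ = 353 mol/min.
Outlet (n = n₀ + ν ξ):
  CH₃OH: 430 − 1(353) = 76.97
  O₂: 1184 − 1.5(353) = 654.7
  CO₂: 0 + 1(353) = 353
  H₂O: 0 + 2(353) = 706.1
Total out = 1791 mol/min; y_CO₂ = 353 / 1791 = 0.1971.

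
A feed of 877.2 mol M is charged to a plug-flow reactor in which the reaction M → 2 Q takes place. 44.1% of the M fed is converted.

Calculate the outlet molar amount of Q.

774 mol

M reacted = 0.441 × 877.2 = 386.8 mol; ν_M = −1, so ξ = 386.8/1 = 386.8 mol.
Outlet amounts (n = n₀ + ν ξ):
  M: 877.2 − 1(386.8) = 490.4
  Q: 0 + 2(386.8) = 773.7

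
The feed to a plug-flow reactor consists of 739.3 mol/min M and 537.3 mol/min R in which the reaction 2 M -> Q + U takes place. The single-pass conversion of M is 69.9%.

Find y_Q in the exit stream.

M reacted = 0.699 × 739.3 = 516.8 mol/min; ν_M = −2, so ξ = 516.8/2 = 258.4 mol/min.
Outlet amounts (n = n₀ + ν ξ):
  M: 739.3 − 2(258.4) = 222.5
  Q: 0 + 1(258.4) = 258.4
  U: 0 + 1(258.4) = 258.4
  R: 537.3 (inert)
Total out = 1277 mol/min; y_Q = 258.4 / 1277 = 0.2024.

0.202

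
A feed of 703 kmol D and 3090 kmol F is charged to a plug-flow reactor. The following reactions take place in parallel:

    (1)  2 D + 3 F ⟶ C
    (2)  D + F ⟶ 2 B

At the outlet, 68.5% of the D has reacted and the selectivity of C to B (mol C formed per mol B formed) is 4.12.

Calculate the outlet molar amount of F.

Conversion of D: D consumed = 0.685 × 703 = 481.6 kmol = 2ξ₁ + 1ξ₂.
Selectivity: 1ξ₁ / (2ξ₂) = 4.12 → ξ₁ = 8.24 ξ₂.
Substitute: (2·8.24 + 1) ξ₂ = 481.6 → ξ₂ = 27.55 kmol, ξ₁ = 227 kmol.
Outlet amounts (n = n₀ + Σ ν·ξ):
  D: 703 − 2(227) − 1(27.55) = 221.4
  F: 3090 − 3(227) − 1(27.55) = 2381
  C: 0 + 1(227) = 227
  B: 0 + 2(27.55) = 55.1

2380 kmol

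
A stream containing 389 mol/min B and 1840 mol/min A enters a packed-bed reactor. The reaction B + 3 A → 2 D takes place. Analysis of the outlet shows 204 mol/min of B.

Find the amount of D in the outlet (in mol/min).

370 mol/min

For B: n = n₀ − 1ξ → 204 = 389 − 1ξ, giving ξ = 185 mol/min.
Outlet amounts (n = n₀ + ν ξ):
  B: 389 − 1(185) = 204
  A: 1840 − 3(185) = 1285
  D: 0 + 2(185) = 370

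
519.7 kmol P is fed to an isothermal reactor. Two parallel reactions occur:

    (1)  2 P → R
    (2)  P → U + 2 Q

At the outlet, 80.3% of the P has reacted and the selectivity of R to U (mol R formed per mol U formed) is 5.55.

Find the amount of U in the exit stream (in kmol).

Conversion of P: P consumed = 0.803 × 519.7 = 417.3 kmol = 2ξ₁ + 1ξ₂.
Selectivity: 1ξ₁ / (1ξ₂) = 5.55 → ξ₁ = 5.55 ξ₂.
Substitute: (2·5.55 + 1) ξ₂ = 417.3 → ξ₂ = 34.49 kmol, ξ₁ = 191.4 kmol.
Outlet amounts (n = n₀ + Σ ν·ξ):
  P: 519.7 − 2(191.4) − 1(34.49) = 102.4
  R: 0 + 1(191.4) = 191.4
  U: 0 + 1(34.49) = 34.49
  Q: 0 + 2(34.49) = 68.98

34.5 kmol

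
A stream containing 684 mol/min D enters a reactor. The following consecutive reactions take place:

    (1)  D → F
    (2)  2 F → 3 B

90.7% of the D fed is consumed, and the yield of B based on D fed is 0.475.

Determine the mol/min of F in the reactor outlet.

404 mol/min

Conversion of D: D consumed = 1ξ₁ = 0.907 × 684 → ξ₁ = 620.4 mol/min.
Yield of B: 3ξ₂ / 684 = 0.475 → ξ₂ = 108.3 mol/min.
Outlet amounts (n = n₀ + Σ ν·ξ):
  D: 684 − 1(620.4) = 63.61
  F: 0 + 1(620.4) − 2(108.3) = 403.8
  B: 0 + 3(108.3) = 324.9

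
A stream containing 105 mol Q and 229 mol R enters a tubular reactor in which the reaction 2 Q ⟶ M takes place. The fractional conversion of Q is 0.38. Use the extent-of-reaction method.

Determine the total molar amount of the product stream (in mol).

314 mol

Q reacted = 0.38 × 105 = 39.9 mol; ν_Q = −2, so ξ = 39.9/2 = 19.95 mol.
Outlet amounts (n = n₀ + ν ξ):
  Q: 105 − 2(19.95) = 65.1
  M: 0 + 1(19.95) = 19.95
  R: 229 (inert)
Total out = 65.1 + 19.95 + 229 = 314.1 mol.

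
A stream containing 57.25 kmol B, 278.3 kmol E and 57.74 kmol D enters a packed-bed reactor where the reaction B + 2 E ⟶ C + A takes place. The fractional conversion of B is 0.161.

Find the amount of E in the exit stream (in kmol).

B reacted = 0.161 × 57.25 = 9.217 kmol; ν_B = −1, so ξ = 9.217/1 = 9.217 kmol.
Outlet amounts (n = n₀ + ν ξ):
  B: 57.25 − 1(9.217) = 48.03
  E: 278.3 − 2(9.217) = 259.9
  C: 0 + 1(9.217) = 9.217
  A: 0 + 1(9.217) = 9.217
  D: 57.74 (inert)

260 kmol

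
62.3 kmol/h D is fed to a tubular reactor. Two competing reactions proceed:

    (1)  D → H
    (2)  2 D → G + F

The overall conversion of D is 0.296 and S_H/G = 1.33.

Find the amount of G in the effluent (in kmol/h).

5.54 kmol/h

Conversion of D: D consumed = 0.296 × 62.3 = 18.44 kmol/h = 1ξ₁ + 2ξ₂.
Selectivity: 1ξ₁ / (1ξ₂) = 1.33 → ξ₁ = 1.33 ξ₂.
Substitute: (1·1.33 + 2) ξ₂ = 18.44 → ξ₂ = 5.538 kmol/h, ξ₁ = 7.365 kmol/h.
Outlet amounts (n = n₀ + Σ ν·ξ):
  D: 62.3 − 1(7.365) − 2(5.538) = 43.86
  H: 0 + 1(7.365) = 7.365
  G: 0 + 1(5.538) = 5.538
  F: 0 + 1(5.538) = 5.538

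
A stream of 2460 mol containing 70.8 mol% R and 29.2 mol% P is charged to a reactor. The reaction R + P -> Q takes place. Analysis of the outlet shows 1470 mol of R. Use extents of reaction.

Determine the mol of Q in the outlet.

For R: n = n₀ − 1ξ → 1470 = 1742 − 1ξ, giving ξ = 271.7 mol.
Outlet amounts (n = n₀ + ν ξ):
  R: 1742 − 1(271.7) = 1470
  P: 718.3 − 1(271.7) = 446.6
  Q: 0 + 1(271.7) = 271.7

272 mol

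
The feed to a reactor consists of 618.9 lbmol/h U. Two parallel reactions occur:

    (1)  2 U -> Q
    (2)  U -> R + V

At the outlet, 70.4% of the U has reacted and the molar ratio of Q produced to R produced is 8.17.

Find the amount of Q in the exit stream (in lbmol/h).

Conversion of U: U consumed = 0.704 × 618.9 = 435.7 lbmol/h = 2ξ₁ + 1ξ₂.
Selectivity: 1ξ₁ / (1ξ₂) = 8.17 → ξ₁ = 8.17 ξ₂.
Substitute: (2·8.17 + 1) ξ₂ = 435.7 → ξ₂ = 25.13 lbmol/h, ξ₁ = 205.3 lbmol/h.
Outlet amounts (n = n₀ + Σ ν·ξ):
  U: 618.9 − 2(205.3) − 1(25.13) = 183.2
  Q: 0 + 1(205.3) = 205.3
  R: 0 + 1(25.13) = 25.13
  V: 0 + 1(25.13) = 25.13

205 lbmol/h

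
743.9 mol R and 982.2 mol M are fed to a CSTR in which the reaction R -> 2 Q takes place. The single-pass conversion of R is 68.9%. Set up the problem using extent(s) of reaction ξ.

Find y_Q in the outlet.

R reacted = 0.689 × 743.9 = 512.5 mol; ν_R = −1, so ξ = 512.5/1 = 512.5 mol.
Outlet amounts (n = n₀ + ν ξ):
  R: 743.9 − 1(512.5) = 231.4
  Q: 0 + 2(512.5) = 1025
  M: 982.2 (inert)
Total out = 2239 mol; y_Q = 1025 / 2239 = 0.4579.

0.458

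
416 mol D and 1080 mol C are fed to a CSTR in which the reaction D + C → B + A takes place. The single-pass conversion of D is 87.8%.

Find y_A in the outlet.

0.244

D reacted = 0.878 × 416 = 365.2 mol; ν_D = −1, so ξ = 365.2/1 = 365.2 mol.
Outlet amounts (n = n₀ + ν ξ):
  D: 416 − 1(365.2) = 50.75
  C: 1080 − 1(365.2) = 714.8
  B: 0 + 1(365.2) = 365.2
  A: 0 + 1(365.2) = 365.2
Total out = 1496 mol; y_A = 365.2 / 1496 = 0.2441.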